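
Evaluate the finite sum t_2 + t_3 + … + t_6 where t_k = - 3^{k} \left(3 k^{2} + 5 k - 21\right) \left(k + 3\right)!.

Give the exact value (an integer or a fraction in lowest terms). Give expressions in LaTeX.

Step 1: r(k) = 3*(3*k**3 + 23*k**2 + 31*k - 52)/(3*k**2 + 5*k - 21).
Gosper form: A/B · C(k+1)/C(k) with A=3*k + 12, B=1, C=k**2 + 5*k/3 - 7.
Key eq: (3*k + 12)·f(k+1) = (1)·f(k) + (k**2 + 5*k/3 - 7).
deg f ≤ 1 (via 1,0,2).
A polynomial solution: f(k) = (k - 3)/3.
So s_k = (B(k−1)f/C)·t_k = ((k - 3)/(3*k**2 + 5*k - 21))·t_k = -3**k*(k - 3)*factorial(k + 3).
s_(k+1) − s_k = -3**k*(3*k**2 + 5*k - 21)*factorial(k + 3) = t_k.
Evaluate s at k=7 and k=2: -31744742400 and 1080; difference -31744743480.

Σ = -31744743480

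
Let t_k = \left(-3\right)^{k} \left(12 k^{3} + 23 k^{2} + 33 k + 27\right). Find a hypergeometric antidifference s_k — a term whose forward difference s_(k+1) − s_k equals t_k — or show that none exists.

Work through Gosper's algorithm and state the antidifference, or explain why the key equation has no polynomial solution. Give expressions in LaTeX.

s_k = \left(-3\right)^{k} \left(- 3 k^{3} + k^{2} - 3 k - 3\right)

r(k) = 3*(-12*k**3 - 59*k**2 - 115*k - 95)/(12*k**3 + 23*k**2 + 33*k + 27) after simplifying.
So A=-3 and B=1, with C=k**3 + 23*k**2/12 + 11*k/4 + 9/4.
Set up (-3)·f(k+1) − (1)·f(k) − (k**3 + 23*k**2/12 + 11*k/4 + 9/4) = 0.
Bound: deg f ≤ 3.
A polynomial solution: f(k) = -(3*k**3 - k**2 + 3*k + 3)/12.
Certificate R = B(k−1)f/C = -(3*k**3 - k**2 + 3*k + 3)/(12*k**3 + 23*k**2 + 33*k + 27) gives s_k = (-3)**k*(-3*k**3 + k**2 - 3*k - 3).
Δs = (-3)**k*(12*k**3 + 23*k**2 + 33*k + 27), as required.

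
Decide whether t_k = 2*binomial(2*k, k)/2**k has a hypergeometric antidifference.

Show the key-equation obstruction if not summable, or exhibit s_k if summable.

t_(k+1)/t_k = (2*k + 1)/(k + 1).
Gosper form: A/B · C(k+1)/C(k) with A=2*k + 1, B=k + 1, C=1.
f must satisfy (2*k + 1)·f(k+1) − (k)·f(k) = 1.
Degrees (1,1,0) ⇒ d ≤ -1.
Negative degree bound (-1): no f exists, t_k not Gosper-summable.

No. Not Gosper-summable.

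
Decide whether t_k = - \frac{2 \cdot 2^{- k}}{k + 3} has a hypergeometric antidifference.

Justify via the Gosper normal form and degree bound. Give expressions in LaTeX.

Step 1: r(k) = (k + 3)/(2*(k + 4)).
A = k/2 + 3/2, B = k + 4, C = 1.
Need (k/2 + 3/2)·f(k+1) − (k + 3)·f(k) = 1.
d = -1 from the (1,1,0) case.
Negative degree bound (-1): no f exists, t_k not Gosper-summable.

No. Not Gosper-summable.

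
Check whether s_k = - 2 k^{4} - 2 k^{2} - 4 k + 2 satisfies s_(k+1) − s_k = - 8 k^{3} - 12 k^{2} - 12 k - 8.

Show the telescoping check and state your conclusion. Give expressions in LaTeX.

Valid — Δs_k = t_k.

s_(k+1) = -4*k - 2*(k + 1)**4 - 2*(k + 1)**2 - 2
s_(k+1) − s_k = -8*k**3 - 12*k**2 - 12*k - 8
(s_(k+1) − s_k) − t_k = 0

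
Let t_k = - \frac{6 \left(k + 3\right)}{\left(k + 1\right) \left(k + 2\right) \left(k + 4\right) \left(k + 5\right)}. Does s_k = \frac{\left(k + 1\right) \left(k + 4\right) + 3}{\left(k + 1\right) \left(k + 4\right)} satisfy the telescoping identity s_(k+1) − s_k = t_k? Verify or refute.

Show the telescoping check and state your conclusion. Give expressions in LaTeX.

s_(k+1) = ((k + 2)*(k + 5) + 3)/((k + 2)*(k + 5))
s_(k+1) − s_k = 6*(-k - 3)/(k**4 + 12*k**3 + 49*k**2 + 78*k + 40)
(s_(k+1) − s_k) − t_k = 0

valid; difference matches t_k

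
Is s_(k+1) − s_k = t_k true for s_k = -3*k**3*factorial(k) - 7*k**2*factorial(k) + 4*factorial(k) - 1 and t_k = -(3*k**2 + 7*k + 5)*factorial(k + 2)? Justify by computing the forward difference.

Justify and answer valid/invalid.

valid; difference matches t_k

s_(k+1) = -3*k**4*factorial(k) - 19*k**3*factorial(k) - 39*k**2*factorial(k) - 29*k*factorial(k) - 6*factorial(k) - 1
s_(k+1) − s_k = -(3*k**2 + 7*k + 5)*factorial(k + 2)
(s_(k+1) − s_k) − t_k = 0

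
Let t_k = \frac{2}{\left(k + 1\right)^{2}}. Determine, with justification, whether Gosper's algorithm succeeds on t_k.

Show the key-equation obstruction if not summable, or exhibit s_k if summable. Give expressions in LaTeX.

Compute t_(k+1)/t_k: get (k + 1)**2/(k + 2)**2.
So A=k**2 + 2*k + 1 and B=k**2 + 4*k + 4, with C=1.
Key eq: (k**2 + 2*k + 1)·f(k+1) = (k**2 + 2*k + 1)·f(k) + (1).
Degrees (2,2,0) ⇒ d ≤ 0.
f = c0 ⇒ A·f(k+1) − B(k−1)·f(k) − C = -1. The system {-1 = 0} is inconsistent; no antidifference.

No — key equation has no polynomial f.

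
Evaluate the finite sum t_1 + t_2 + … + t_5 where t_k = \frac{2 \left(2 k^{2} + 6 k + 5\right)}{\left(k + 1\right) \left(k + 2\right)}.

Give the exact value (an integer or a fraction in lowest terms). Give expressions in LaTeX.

Σ = 145/7

Compute t_(k+1)/t_k: get (k + 1)*(6*k + 2*(k + 1)**2 + 11)/((k + 3)*(2*k**2 + 6*k + 5)).
Factor: A=k + 1; B=k + 3; C=k**2 + 3*k + 5/2.
Set up (k + 1)·f(k+1) − (k + 2)·f(k) − (k**2 + 3*k + 5/2) = 0.
deg f ≤ 2 (via 1,1,2).
Solving with deg f ≤ 2: f(k) = k*(2*k + 3)/2.
So s_k = (B(k−1)f/C)·t_k = (k*(k + 2)*(2*k + 3)/(2*k**2 + 6*k + 5))·t_k = 2*k*(2*k + 3)/(k + 1).
Δs = 2*(2*k**2 + 6*k + 5)/(k**2 + 3*k + 2), as required.
Σ_(k=1)^(5) t_k = s_(6) − s_(1) = 180/7 − (5) = 145/7.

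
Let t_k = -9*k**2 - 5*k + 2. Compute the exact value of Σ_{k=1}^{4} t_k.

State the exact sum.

Step 1: r(k) = (9*k**2 + 23*k + 12)/(9*k**2 + 5*k - 2).
A = 1, B = 1, C = k**2 + 5*k/9 - 2/9.
Solve (1)·f(k+1) − (1)·f(k) = k**2 + 5*k/9 - 2/9.
From deg A=0, deg B=0, deg C=2: d=3.
Match coefficients ⇒ f(k) = k*(3*k**2 - 2*k - 3)/9.
R(k) = B(k−1)·f(k)/C(k) = k*(3*k**2 - 2*k - 3)/(9*k**2 + 5*k - 2); s_k = R·t_k = k*(-3*k**2 + 2*k + 3).
Verify: -9*k**2 - 5*k + 2 matches t_k.
Evaluate s at k=5 and k=1: -310 and 2; difference -312.

Σ = -312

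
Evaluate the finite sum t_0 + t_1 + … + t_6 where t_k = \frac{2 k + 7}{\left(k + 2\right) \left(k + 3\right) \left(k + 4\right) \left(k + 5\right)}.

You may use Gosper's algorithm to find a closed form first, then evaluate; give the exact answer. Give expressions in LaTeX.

The ratio is (k + 2)*(2*k + 9)/((k + 6)*(2*k + 7)).
A = k + 2, B = k + 6, C = k + 7/2.
Need (k + 2)·f(k+1) − (k + 5)·f(k) = k + 7/2.
From deg A=1, deg B=1, deg C=1: d=3.
Solve for f: f(k) = k*(k + 3)*(k + 6)/16 (degree 3 ≤ 3).
Get s_k = R·t_k = k*(k + 6)/(8*(k**2 + 6*k + 8)) with R(k) = B(k−1)f(k)/C(k) = k*(k + 3)*(k + 5)*(k + 6)/(8*(2*k + 7)).
Verify: (2*k + 7)/(k**4 + 14*k**3 + 71*k**2 + 154*k + 120) matches t_k.
Evaluate s at k=7 and k=0: 91/792 and 0; difference 91/792.

Σ = 91/792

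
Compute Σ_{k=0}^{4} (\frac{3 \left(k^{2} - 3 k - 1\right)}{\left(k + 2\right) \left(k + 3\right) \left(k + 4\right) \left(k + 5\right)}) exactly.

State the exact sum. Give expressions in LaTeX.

t_(k+1)/t_k = (k + 2)*(3*k - (k + 1)**2 + 4)/((k + 6)*(-k**2 + 3*k + 1)).
Take A(k)=k + 2, B(k)=k + 6, C(k)=k**2 - 3*k - 1.
Key eq: (k + 2)·f(k+1) = (k + 5)·f(k) + (k**2 - 3*k - 1).
deg f ≤ 3 (via 1,1,2).
A polynomial solution: f(k) = k*(k**2 - 15*k + 2)/24.
Get s_k = R·t_k = k*(k**2 - 15*k + 2)/(8*(k + 2)*(k + 3)*(k + 4)) with R(k) = B(k−1)f(k)/C(k) = k*(k + 5)*(k**2 - 15*k + 2)/(24*(k**2 - 3*k - 1)).
s_(k+1) − s_k = 3*(k**2 - 3*k - 1)/(k**4 + 14*k**3 + 71*k**2 + 154*k + 120) = t_k.
Sum = s_(5) − s_(0); s_(5) = -5/84, s_(0) = 0 ⇒ -5/84.

Σ = -5/84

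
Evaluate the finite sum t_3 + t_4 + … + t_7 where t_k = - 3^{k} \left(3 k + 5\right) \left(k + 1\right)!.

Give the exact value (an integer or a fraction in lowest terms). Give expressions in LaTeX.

Σ = -2380855032

t_(k+1)/t_k = 3*(k + 2)*(3*k + 8)/(3*k + 5).
Gosper form: A/B · C(k+1)/C(k) with A=3*k + 6, B=1, C=k + 5/3.
Need (3*k + 6)·f(k+1) − (1)·f(k) = k + 5/3.
Degrees (1,0,1) ⇒ d ≤ 0.
A polynomial solution: f(k) = 1/3.
Certificate R = B(k−1)f/C = 1/(3*k + 5) gives s_k = -3**k*factorial(k + 1).
Verify: -3**k*(3*k + 5)*factorial(k + 1) matches t_k.
Telescoping: Σ = s_(8) − s_(3) = -2380855680 − (-648) = -2380855032.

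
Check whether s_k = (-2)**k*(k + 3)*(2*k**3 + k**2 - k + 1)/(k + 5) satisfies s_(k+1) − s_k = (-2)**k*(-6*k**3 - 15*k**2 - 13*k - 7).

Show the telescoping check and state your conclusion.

s_(k+1) = (-2)**(k + 1)*(k + 4)*(-k + 2*(k + 1)**3 + (k + 1)**2)/(k + 6)
s_(k+1) − s_k = (-2)**k*(-6*k**5 - 69*k**4 - 264*k**3 - 422*k**2 - 325*k - 138)/(k**2 + 11*k + 30)
(s_(k+1) − s_k) − t_k = 2*(-2)**k*(6*k**4 + 47*k**3 + 89*k**2 + 71*k + 36)/(k**2 + 11*k + 30)

Invalid: residual 2*(-2)**k*(6*k**4 + 47*k**3 + 89*k**2 + 71*k + 36)/(k**2 + 11*k + 30) ≠ 0.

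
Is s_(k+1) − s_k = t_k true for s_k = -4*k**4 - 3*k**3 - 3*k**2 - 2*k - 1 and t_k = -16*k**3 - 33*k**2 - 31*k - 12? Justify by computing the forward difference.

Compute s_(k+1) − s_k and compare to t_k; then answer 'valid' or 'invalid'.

s_(k+1) = -4*k**4 - 19*k**3 - 36*k**2 - 33*k - 13
s_(k+1) − s_k = -16*k**3 - 33*k**2 - 31*k - 12
(s_(k+1) − s_k) − t_k = 0

valid (s_(k+1) − s_k reduces to t_k)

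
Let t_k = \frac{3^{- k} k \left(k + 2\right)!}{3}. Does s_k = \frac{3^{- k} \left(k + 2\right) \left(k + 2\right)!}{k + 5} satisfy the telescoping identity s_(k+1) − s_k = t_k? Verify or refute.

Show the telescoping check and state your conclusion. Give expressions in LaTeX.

s_(k+1) = (k + 3)*factorial(k + 3)/(3*3**k*(k + 6))
s_(k+1) − s_k = (k**3 + 8*k**2 + 15*k + 9)*factorial(k + 2)/(3*3**k*(k + 5)*(k + 6))
(s_(k+1) − s_k) − t_k = -(k**2 + 5*k - 3)*factorial(k + 2)/(3**k*(k + 5)*(k + 6))

Invalid: residual - \frac{3^{- k} \left(k^{2} + 5 k - 3\right) \left(k + 2\right)!}{\left(k + 5\right) \left(k + 6\right)} ≠ 0.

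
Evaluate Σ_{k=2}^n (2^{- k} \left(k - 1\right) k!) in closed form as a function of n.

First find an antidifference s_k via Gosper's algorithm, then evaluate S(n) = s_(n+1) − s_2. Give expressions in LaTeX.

r(k) = k*(k + 1)/(2*(k - 1)) after simplifying.
Factor: A=k/2 + 1/2; B=1; C=k - 1.
Solve (k/2 + 1/2)·f(k+1) − (1)·f(k) = k - 1.
Bound: deg f ≤ 0.
Solving with deg f ≤ 0: f(k) = 2.
Get s_k = R·t_k = 2**(1 - k)*factorial(k) with R(k) = B(k−1)f(k)/C(k) = 2/(k - 1).
Check: Δs_k = (k - 1)*factorial(k)/2**k. ✓
Evaluate: s_(n+1) = factorial(n + 1)/2**n; subtract s_(2) = 1 ⇒ S(n) = (-2**n + n*factorial(n) + factorial(n))/2**n.

S(n) = 2^{- n} \left(- 2^{n} + n n! + n!\right)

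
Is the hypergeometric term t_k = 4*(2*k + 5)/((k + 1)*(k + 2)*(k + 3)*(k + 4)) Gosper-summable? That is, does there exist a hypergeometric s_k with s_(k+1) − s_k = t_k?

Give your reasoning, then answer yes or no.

Yes. s_k = 4*k*(k + 4)/(3*(k**2 + 4*k + 3)).

t_(k+1)/t_k = (k + 1)*(2*k + 7)/((k + 5)*(2*k + 5)).
Take A(k)=k + 1, B(k)=k + 5, C(k)=k + 5/2.
Need (k + 1)·f(k+1) − (k + 4)·f(k) = k + 5/2.
From deg A=1, deg B=1, deg C=1: d=3.
Solve for f: f(k) = k*(k + 2)*(k + 4)/6 (degree 3 ≤ 3).
So s_k = (B(k−1)f/C)·t_k = (k*(k + 2)*(k + 4)**2/(3*(2*k + 5)))·t_k = 4*k*(k + 4)/(3*(k**2 + 4*k + 3)).
Verify: 4*(2*k + 5)/(k**4 + 10*k**3 + 35*k**2 + 50*k + 24) matches t_k.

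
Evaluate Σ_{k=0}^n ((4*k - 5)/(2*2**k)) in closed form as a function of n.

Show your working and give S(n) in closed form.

Compute t_(k+1)/t_k: get (4*k - 1)/(2*(4*k - 5)).
Take A(k)=1/2, B(k)=1, C(k)=k - 5/4.
Key eq: (1/2)·f(k+1) = (1)·f(k) + (k - 5/4).
d = 1 from the (0,0,1) case.
A polynomial solution: f(k) = -(4*k - 1)/2.
Get s_k = R·t_k = (1 - 4*k)/2**k with R(k) = B(k−1)f(k)/C(k) = -2*(4*k - 1)/(4*k - 5).
Δs = (4*k - 5)/(2*2**k), as required.
Evaluate: s_(n+1) = 2**(-n - 1)*(-4*n - 3); subtract s_(0) = 1 ⇒ S(n) = 2**(-n - 1)*(-2**(n + 1) - 4*n - 3).

S(n) = 2**(-n - 1)*(-2**(n + 1) - 4*n - 3)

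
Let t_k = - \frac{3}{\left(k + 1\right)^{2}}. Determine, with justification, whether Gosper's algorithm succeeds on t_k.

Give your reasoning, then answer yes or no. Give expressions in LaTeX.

Compute t_(k+1)/t_k: get (k + 1)**2/(k + 2)**2.
Normal form (A,B,C) = (k**2 + 2*k + 1, k**2 + 4*k + 4, 1).
Set up (k**2 + 2*k + 1)·f(k+1) − (k**2 + 2*k + 1)·f(k) − (1) = 0.
deg f ≤ 0 (via 2,2,0).
Put f(k) = c0: A·f(k+1) − B(k−1)·f(k) − C = -1; need -1 = 0 — inconsistent ⇒ no f, not summable.

No — key equation has no polynomial f.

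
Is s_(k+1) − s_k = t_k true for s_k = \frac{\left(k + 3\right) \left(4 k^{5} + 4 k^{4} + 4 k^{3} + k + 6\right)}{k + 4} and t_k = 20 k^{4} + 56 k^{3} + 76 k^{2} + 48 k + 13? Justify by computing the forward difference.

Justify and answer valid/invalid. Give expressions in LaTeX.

Invalid: residual \frac{2 \left(- 8 k^{5} - 66 k^{4} - 148 k^{3} - 176 k^{2} - 102 k - 23\right)}{k^{2} + 9 k + 20} ≠ 0.

s_(k+1) = (k + 4)*(k + 4*(k + 1)**5 + 4*(k + 1)**4 + 4*(k + 1)**3 + 7)/(k + 5)
s_(k+1) − s_k = (20*k**6 + 220*k**5 + 848*k**4 + 1556*k**3 + 1613*k**2 + 873*k + 214)/(k**2 + 9*k + 20)
(s_(k+1) − s_k) − t_k = 2*(-8*k**5 - 66*k**4 - 148*k**3 - 176*k**2 - 102*k - 23)/(k**2 + 9*k + 20)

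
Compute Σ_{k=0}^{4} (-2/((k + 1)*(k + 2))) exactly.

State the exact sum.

The ratio is (k + 1)/(k + 3).
So A=k + 1 and B=k + 3, with C=1.
Key eq: (k + 1)·f(k+1) = (k + 2)·f(k) + (1).
From deg A=1, deg B=1, deg C=0: d=1.
Solve for f: f(k) = k (degree 1 ≤ 1).
Get s_k = R·t_k = -2*k/(k + 1) with R(k) = B(k−1)f(k)/C(k) = k*(k + 2).
s_(k+1) − s_k = -2/(k**2 + 3*k + 2) = t_k.
Sum = s_(5) − s_(0); s_(5) = -5/3, s_(0) = 0 ⇒ -5/3.

Σ = -5/3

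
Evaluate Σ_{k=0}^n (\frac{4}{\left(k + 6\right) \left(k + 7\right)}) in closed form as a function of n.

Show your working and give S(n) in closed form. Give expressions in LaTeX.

Step 1: r(k) = (k + 6)/(k + 8).
So A=k + 6 and B=k + 8, with C=1.
Set up (k + 6)·f(k+1) − (k + 7)·f(k) − (1) = 0.
Degrees (1,1,0) ⇒ d ≤ 1.
Solve for f: f(k) = k/6 (degree 1 ≤ 1).
So s_k = (B(k−1)f/C)·t_k = (k*(k + 7)/6)·t_k = 2*k/(3*(k + 6)).
Check: Δs_k = 4/(k**2 + 13*k + 42). ✓
s_(n+1) = 2*(n + 1)/(3*(n + 7)) and s_(0) = 0, so S(n) = 2*(n + 1)/(3*(n + 7)).

S(n) = \frac{2 \left(n + 1\right)}{3 \left(n + 7\right)}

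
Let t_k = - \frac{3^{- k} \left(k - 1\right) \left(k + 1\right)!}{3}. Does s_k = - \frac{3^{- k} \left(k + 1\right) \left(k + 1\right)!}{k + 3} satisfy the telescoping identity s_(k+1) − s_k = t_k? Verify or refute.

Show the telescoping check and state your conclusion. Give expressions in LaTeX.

Invalid: residual \frac{2 \cdot 3^{- k} \left(k^{2} + 2 k - 6\right) \left(k + 1\right)!}{3 \left(k + 3\right) \left(k + 4\right)} ≠ 0.

s_(k+1) = -(k + 2)*factorial(k + 2)/(3*3**k*(k + 4))
s_(k+1) − s_k = -k*(k**2 + 4*k + 1)*factorial(k + 1)/(3*3**k*(k + 3)*(k + 4))
(s_(k+1) − s_k) − t_k = 2*(k**2 + 2*k - 6)*factorial(k + 1)/(3*3**k*(k + 3)*(k + 4))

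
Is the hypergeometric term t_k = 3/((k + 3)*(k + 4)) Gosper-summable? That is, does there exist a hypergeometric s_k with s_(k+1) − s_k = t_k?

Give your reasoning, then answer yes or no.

Yes. s_k = k/(k + 3).

The ratio is (k + 3)/(k + 5).
Take A(k)=k + 3, B(k)=k + 5, C(k)=1.
f must satisfy (k + 3)·f(k+1) − (k + 4)·f(k) = 1.
deg f ≤ 1 (via 1,1,0).
Solving with deg f ≤ 1: f(k) = k/3.
Certificate R = B(k−1)f/C = k*(k + 4)/3 gives s_k = k/(k + 3).
Δs = 3/(k**2 + 7*k + 12), as required.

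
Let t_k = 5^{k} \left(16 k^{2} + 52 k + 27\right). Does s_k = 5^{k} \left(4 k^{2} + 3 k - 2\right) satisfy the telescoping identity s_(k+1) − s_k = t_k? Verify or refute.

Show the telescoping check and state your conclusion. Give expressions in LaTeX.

valid; difference matches t_k

s_(k+1) = 5**(k + 1)*(4*k**2 + 11*k + 5)
s_(k+1) − s_k = 5**k*(16*k**2 + 52*k + 27)
(s_(k+1) − s_k) − t_k = 0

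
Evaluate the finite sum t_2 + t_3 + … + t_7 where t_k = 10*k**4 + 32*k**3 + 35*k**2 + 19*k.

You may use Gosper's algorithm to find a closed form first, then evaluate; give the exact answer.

Compute t_(k+1)/t_k: get (10*k**4 + 72*k**3 + 191*k**2 + 225*k + 96)/(k*(10*k**3 + 32*k**2 + 35*k + 19)).
A = 1, B = 1, C = k**4 + 16*k**3/5 + 7*k**2/2 + 19*k/10.
Solve (1)·f(k+1) − (1)·f(k) = k**4 + 16*k**3/5 + 7*k**2/2 + 19*k/10.
From deg A=0, deg B=0, deg C=4: d=5.
Match coefficients ⇒ f(k) = k*(k - 1)*(k + 2)*(2*k**2 + k + 2)/10.
Certificate R = B(k−1)f/C = (k - 1)*(k + 2)*(2*k**2 + k + 2)/(10*k**3 + 32*k**2 + 35*k + 19) gives s_k = k*(2*k**4 + 3*k**3 - k**2 - 4).
s_(k+1) − s_k = k*(10*k**3 + 32*k**2 + 35*k + 19) = t_k.
Σ_(k=2)^(7) t_k = s_(8) − s_(2) = 77280 − (96) = 77184.

Σ = 77184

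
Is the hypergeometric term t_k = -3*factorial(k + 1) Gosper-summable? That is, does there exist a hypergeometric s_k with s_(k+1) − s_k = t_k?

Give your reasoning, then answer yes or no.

No — key equation has no polynomial f.

r(k) = k + 2 after simplifying.
Take A(k)=k + 2, B(k)=1, C(k)=1.
Need (k + 2)·f(k+1) − (1)·f(k) = 1.
deg f ≤ -1 (via 1,0,0).
Negative degree bound (-1): no f exists, t_k not Gosper-summable.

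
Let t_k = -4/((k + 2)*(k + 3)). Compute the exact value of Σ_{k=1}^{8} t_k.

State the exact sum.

Σ = -32/33

The ratio is (k + 2)/(k + 4).
Normal form (A,B,C) = (k + 2, k + 4, 1).
Need (k + 2)·f(k+1) − (k + 3)·f(k) = 1.
Bound: deg f ≤ 1.
Solve for f: f(k) = k/2 (degree 1 ≤ 1).
Certificate R = B(k−1)f/C = k*(k + 3)/2 gives s_k = -2*k/(k + 2).
s_(k+1) − s_k = -4/(k**2 + 5*k + 6) = t_k.
Telescoping: Σ = s_(9) − s_(1) = -18/11 − (-2/3) = -32/33.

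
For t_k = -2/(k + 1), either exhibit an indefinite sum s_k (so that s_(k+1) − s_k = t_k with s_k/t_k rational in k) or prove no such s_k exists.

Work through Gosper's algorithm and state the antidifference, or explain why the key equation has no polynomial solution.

r(k) = (k + 1)/(k + 2) after simplifying.
So A=k + 1 and B=k + 2, with C=1.
Solve (k + 1)·f(k+1) − (k + 1)·f(k) = 1.
Degrees (1,1,0) ⇒ d ≤ 0.
Put f(k) = c0: A·f(k+1) − B(k−1)·f(k) − C = -1; need -1 = 0 — inconsistent ⇒ no f, not summable.

none (Gosper's algorithm certifies no s_k)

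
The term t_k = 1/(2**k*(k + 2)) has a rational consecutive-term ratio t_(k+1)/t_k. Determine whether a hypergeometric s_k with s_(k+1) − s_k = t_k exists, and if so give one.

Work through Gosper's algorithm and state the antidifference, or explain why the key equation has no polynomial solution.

Step 1: r(k) = (k + 2)/(2*(k + 3)).
So A=k/2 + 1 and B=k + 3, with C=1.
Need (k/2 + 1)·f(k+1) − (k + 2)·f(k) = 1.
Bound: deg f ≤ -1.
deg f ≤ -1 is impossible — no certificate.

no hypergeometric antidifference exists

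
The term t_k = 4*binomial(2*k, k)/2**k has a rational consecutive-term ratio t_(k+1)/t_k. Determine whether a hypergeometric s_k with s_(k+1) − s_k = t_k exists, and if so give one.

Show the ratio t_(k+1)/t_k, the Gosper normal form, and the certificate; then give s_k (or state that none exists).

none (Gosper's algorithm certifies no s_k)

Compute t_(k+1)/t_k: get (2*k + 1)/(k + 1).
Factor: A=2*k + 1; B=k + 1; C=1.
f must satisfy (2*k + 1)·f(k+1) − (k)·f(k) = 1.
d = -1 from the (1,1,0) case.
deg f ≤ -1 is impossible — no certificate.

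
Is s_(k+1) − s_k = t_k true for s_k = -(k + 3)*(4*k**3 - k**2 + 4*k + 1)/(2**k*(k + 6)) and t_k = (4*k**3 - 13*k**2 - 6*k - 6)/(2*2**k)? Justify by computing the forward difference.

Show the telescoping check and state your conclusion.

s_(k+1) = -(k + 4)*(4*k + 4*(k + 1)**3 - (k + 1)**2 + 5)/(2*2**k*(k + 7))
s_(k+1) − s_k = (4*k**5 + 27*k**4 - 64*k**3 - 372*k**2 - 228*k - 150)/(2*2**k*(k**2 + 13*k + 42))
(s_(k+1) − s_k) − t_k = 3*(-4*k**4 - 19*k**3 + 86*k**2 + 34*k + 34)/(2*2**k*(k**2 + 13*k + 42))

Invalid: residual 3*(-4*k**4 - 19*k**3 + 86*k**2 + 34*k + 34)/(2*2**k*(k**2 + 13*k + 42)) ≠ 0.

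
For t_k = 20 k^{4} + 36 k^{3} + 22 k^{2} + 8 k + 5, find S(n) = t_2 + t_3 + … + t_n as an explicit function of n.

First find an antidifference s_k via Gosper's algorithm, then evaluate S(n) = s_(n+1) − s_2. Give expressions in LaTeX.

S(n) = 4 n^{5} + 19 n^{4} + 32 n^{3} + 24 n^{2} + 12 n - 91

Step 1: r(k) = (20*k**4 + 116*k**3 + 250*k**2 + 240*k + 91)/(20*k**4 + 36*k**3 + 22*k**2 + 8*k + 5).
A = 1, B = 1, C = k**4 + 9*k**3/5 + 11*k**2/10 + 2*k/5 + 1/4.
Need (1)·f(k+1) − (1)·f(k) = k**4 + 9*k**3/5 + 11*k**2/10 + 2*k/5 + 1/4.
d = 5 from the (0,0,4) case.
Solve for f: f(k) = k*(4*k**4 - k**3 - 4*k**2 + 2*k + 4)/20 (degree 5 ≤ 5).
R(k) = B(k−1)·f(k)/C(k) = k*(4*k**4 - k**3 - 4*k**2 + 2*k + 4)/(20*k**4 + 36*k**3 + 22*k**2 + 8*k + 5); s_k = R·t_k = k*(4*k**4 - k**3 - 4*k**2 + 2*k + 4).
Δs = 20*k**4 + 36*k**3 + 22*k**2 + 8*k + 5, as required.
Evaluate: s_(n+1) = 4*n**5 + 19*n**4 + 32*n**3 + 24*n**2 + 12*n + 5; subtract s_(2) = 96 ⇒ S(n) = 4*n**5 + 19*n**4 + 32*n**3 + 24*n**2 + 12*n - 91.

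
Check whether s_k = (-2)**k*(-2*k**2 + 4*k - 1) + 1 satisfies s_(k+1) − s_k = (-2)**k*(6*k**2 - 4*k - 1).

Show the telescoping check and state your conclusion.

s_(k+1) = (-2)**(k + 1) + (-2)**(k + 2)*k**2 + 1
s_(k+1) − s_k = (-2)**k*(6*k**2 - 4*k - 1)
(s_(k+1) − s_k) − t_k = 0

Valid — Δs_k = t_k.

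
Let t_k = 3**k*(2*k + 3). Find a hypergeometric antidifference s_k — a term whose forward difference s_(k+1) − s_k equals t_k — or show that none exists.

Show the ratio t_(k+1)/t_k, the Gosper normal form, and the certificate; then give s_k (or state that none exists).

Step 1: r(k) = 3*(2*k + 5)/(2*k + 3).
Take A(k)=3, B(k)=1, C(k)=k + 3/2.
Solve (3)·f(k+1) − (1)·f(k) = k + 3/2.
deg f ≤ 1 (via 0,0,1).
A polynomial solution: f(k) = k/2.
R(k) = B(k−1)·f(k)/C(k) = k/(2*k + 3); s_k = R·t_k = 3**k*k.
Check: Δs_k = 3**k*(2*k + 3). ✓

s_k = 3**k*k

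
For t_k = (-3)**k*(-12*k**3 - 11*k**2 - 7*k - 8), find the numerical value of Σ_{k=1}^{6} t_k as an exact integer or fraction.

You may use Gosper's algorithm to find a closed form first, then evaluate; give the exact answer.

r(k) = 3*(-12*k**3 - 47*k**2 - 65*k - 38)/(12*k**3 + 11*k**2 + 7*k + 8) after simplifying.
Normal form (A,B,C) = (-3, 1, k**3 + 11*k**2/12 + 7*k/12 + 2/3).
f must satisfy (-3)·f(k+1) − (1)·f(k) = k**3 + 11*k**2/12 + 7*k/12 + 2/3.
d = 3 from the (0,0,3) case.
Solve for f: f(k) = -(3*k**3 - 4*k**2 + k + 2)/12 (degree 3 ≤ 3).
Get s_k = R·t_k = (-3)**k*(3*k**3 - 4*k**2 + k + 2) with R(k) = B(k−1)f(k)/C(k) = -(3*k**3 - 4*k**2 + k + 2)/((k + 1)*(12*k**2 - k + 8)).
Check: Δs_k = (-3)**k*(-12*k**3 - 11*k**2 - 7*k - 8). ✓
Telescoping: Σ = s_(7) − s_(1) = -1841454 − (-6) = -1841448.

Σ = -1841448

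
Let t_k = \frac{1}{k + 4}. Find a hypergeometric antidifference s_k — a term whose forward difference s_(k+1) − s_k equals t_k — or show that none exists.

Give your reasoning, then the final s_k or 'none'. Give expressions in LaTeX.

Compute t_(k+1)/t_k: get (k + 4)/(k + 5).
Factor: A=k + 4; B=k + 5; C=1.
Need (k + 4)·f(k+1) − (k + 4)·f(k) = 1.
d = 0 from the (1,1,0) case.
f = c0 ⇒ A·f(k+1) − B(k−1)·f(k) − C = -1. The system {-1 = 0} is inconsistent; no antidifference.

none (Gosper's algorithm certifies no s_k)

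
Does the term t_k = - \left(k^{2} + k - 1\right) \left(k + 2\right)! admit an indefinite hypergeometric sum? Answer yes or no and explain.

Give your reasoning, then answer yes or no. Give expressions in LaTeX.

Yes. s_k = - \left(k - 2\right) \left(k + 2\right)!.

r(k) = (k + 3)*(k + (k + 1)**2)/(k**2 + k - 1) after simplifying.
So A=k + 3 and B=1, with C=k**2 + k - 1.
Key eq: (k + 3)·f(k+1) = (1)·f(k) + (k**2 + k - 1).
d = 1 from the (1,0,2) case.
Solve for f: f(k) = k - 2 (degree 1 ≤ 1).
R(k) = B(k−1)·f(k)/C(k) = (k - 2)/(k**2 + k - 1); s_k = R·t_k = -(k - 2)*factorial(k + 2).
s_(k+1) − s_k = -(k**2 + k - 1)*factorial(k + 2) = t_k.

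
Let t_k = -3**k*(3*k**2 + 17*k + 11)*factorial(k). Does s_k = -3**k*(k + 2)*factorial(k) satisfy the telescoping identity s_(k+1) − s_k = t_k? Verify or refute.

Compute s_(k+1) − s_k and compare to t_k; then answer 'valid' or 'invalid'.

Invalid: residual 2*3**k*(3*k + 2)*factorial(k) ≠ 0.

s_(k+1) = -3**(k + 1)*(k + 3)*factorial(k + 1)
s_(k+1) − s_k = -3**k*(3*k**2 + 11*k + 7)*factorial(k)
(s_(k+1) − s_k) − t_k = 2*3**k*(3*k + 2)*factorial(k)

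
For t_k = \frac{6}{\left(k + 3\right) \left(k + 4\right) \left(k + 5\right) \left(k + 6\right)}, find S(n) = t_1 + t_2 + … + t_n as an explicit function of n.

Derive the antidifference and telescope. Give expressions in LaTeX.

S(n) = \frac{n \left(n^{2} + 15 n + 74\right)}{60 \left(n^{3} + 15 n^{2} + 74 n + 120\right)}

Compute t_(k+1)/t_k: get (k + 3)/(k + 7).
Factor: A=k + 3; B=k + 7; C=1.
Need (k + 3)·f(k+1) − (k + 6)·f(k) = 1.
Degrees (1,1,0) ⇒ d ≤ 3.
Match coefficients ⇒ f(k) = k*(k**2 + 12*k + 47)/180.
Then R = B(k−1)f/C = k*(k + 6)*(k**2 + 12*k + 47)/180, so s_k = R(k)·t_k = k*(k**2 + 12*k + 47)/(30*(k + 3)*(k + 4)*(k + 5)).
Verify: 6/(k**4 + 18*k**3 + 119*k**2 + 342*k + 360) matches t_k.
Telescope: S(n) = s_(n+1) − s_(1) = (n**3 + 15*n**2 + 74*n + 60)/(30*(n**3 + 15*n**2 + 74*n + 120)) − (1/60) = n*(n**2 + 15*n + 74)/(60*(n**3 + 15*n**2 + 74*n + 120)).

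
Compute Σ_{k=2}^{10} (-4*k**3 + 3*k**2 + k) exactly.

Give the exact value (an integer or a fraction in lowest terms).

Σ = -10890

t_(k+1)/t_k = (4*k**2 + 9*k + 5)/(4*k**2 - 3*k - 1).
Normal form (A,B,C) = (1, 1, k**3 - 3*k**2/4 - k/4).
Need (1)·f(k+1) − (1)·f(k) = k**3 - 3*k**2/4 - k/4.
Bound: deg f ≤ 4.
Solve for f: f(k) = k**2*(k - 2)*(k - 1)/4 (degree 4 ≤ 4).
Get s_k = R·t_k = k**2*(-k**2 + 3*k - 2) with R(k) = B(k−1)f(k)/C(k) = k*(k - 2)/(4*k + 1).
Check: Δs_k = k*(-4*k**2 + 3*k + 1). ✓
Σ_(k=2)^(10) t_k = s_(11) − s_(2) = -10890 − (0) = -10890.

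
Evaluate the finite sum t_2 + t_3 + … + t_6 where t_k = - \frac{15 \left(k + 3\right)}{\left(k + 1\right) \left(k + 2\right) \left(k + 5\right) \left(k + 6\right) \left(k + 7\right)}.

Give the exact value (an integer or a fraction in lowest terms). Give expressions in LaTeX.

Σ = -75/2912

Ratio r(k) = (k + 1)*(k + 4)*(k + 5)/((k + 3)**2*(k + 8)).
Gosper form: A/B · C(k+1)/C(k) with A=k + 1, B=k + 8, C=k**3 + 10*k**2 + 33*k + 36.
Solve (k + 1)·f(k+1) − (k + 7)·f(k) = k**3 + 10*k**2 + 33*k + 36.
d = 6 from the (1,1,3) case.
Match coefficients ⇒ f(k) = k*(k + 2)*(k + 3)*(k + 4)*(k**2 + 12*k + 41)/90.
Then R = B(k−1)f/C = k*(k + 2)*(k + 7)*(k**2 + 12*k + 41)/(90*(k + 3)), so s_k = R(k)·t_k = k*(-k**2 - 12*k - 41)/(6*(k**3 + 12*k**2 + 41*k + 30)).
Δs = 15*(-k - 3)/(k**5 + 21*k**4 + 163*k**3 + 567*k**2 + 844*k + 420), as required.
Σ_(k=2)^(6) t_k = s_(7) − s_(2) = -203/1248 − (-23/168) = -75/2912.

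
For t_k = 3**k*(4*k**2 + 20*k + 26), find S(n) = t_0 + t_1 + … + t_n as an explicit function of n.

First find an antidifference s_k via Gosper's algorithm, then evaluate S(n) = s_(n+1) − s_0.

S(n) = 6*3**n*n**2 + 24*3**n*n + 30*3**n - 4

The ratio is 3*(2*k**2 + 14*k + 25)/(2*k**2 + 10*k + 13).
Factor: A=3; B=1; C=k**2 + 5*k + 13/2.
Key eq: (3)·f(k+1) = (1)·f(k) + (k**2 + 5*k + 13/2).
d = 2 from the (0,0,2) case.
Coefficient equations give f(k) = (k**2 + 2*k + 2)/2.
R(k) = B(k−1)·f(k)/C(k) = (k**2 + 2*k + 2)/(2*k**2 + 10*k + 13); s_k = R·t_k = 2*3**k*(k**2 + 2*k + 2).
s_(k+1) − s_k = 3**k*(4*k**2 + 20*k + 26) = t_k.
s_(n+1) = 6*3**n*(n**2 + 4*n + 5) and s_(0) = 4, so S(n) = 6*3**n*n**2 + 24*3**n*n + 30*3**n - 4.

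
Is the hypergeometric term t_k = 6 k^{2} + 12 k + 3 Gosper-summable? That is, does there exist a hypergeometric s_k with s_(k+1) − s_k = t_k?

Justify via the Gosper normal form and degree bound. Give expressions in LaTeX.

Compute t_(k+1)/t_k: get (2*k**2 + 8*k + 7)/(2*k**2 + 4*k + 1).
Normal form (A,B,C) = (1, 1, k**2 + 2*k + 1/2).
Key eq: (1)·f(k+1) = (1)·f(k) + (k**2 + 2*k + 1/2).
From deg A=0, deg B=0, deg C=2: d=3.
Solve for f: f(k) = k*(k + 2)*(2*k - 1)/6 (degree 3 ≤ 3).
Get s_k = R·t_k = k*(2*k**2 + 3*k - 2) with R(k) = B(k−1)f(k)/C(k) = k*(k + 2)*(2*k - 1)/(3*(2*k**2 + 4*k + 1)).
Check: Δs_k = 6*k**2 + 12*k + 3. ✓

Yes. s_k = k \left(2 k^{2} + 3 k - 2\right).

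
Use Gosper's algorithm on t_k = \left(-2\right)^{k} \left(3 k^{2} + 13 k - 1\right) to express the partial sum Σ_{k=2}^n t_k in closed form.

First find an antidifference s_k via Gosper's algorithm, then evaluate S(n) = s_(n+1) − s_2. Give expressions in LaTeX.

S(n) = 2 \left(-2\right)^{n} n^{2} + 10 \left(-2\right)^{n} n + 2 \left(-2\right)^{n} + 28

Ratio r(k) = 2*(-3*k**2 - 19*k - 15)/(3*k**2 + 13*k - 1).
Normal form (A,B,C) = (-2, 1, k**2 + 13*k/3 - 1/3).
Need (-2)·f(k+1) − (1)·f(k) = k**2 + 13*k/3 - 1/3.
Bound: deg f ≤ 2.
Coefficient equations give f(k) = -(k**2 + 3*k - 3)/3.
R(k) = B(k−1)·f(k)/C(k) = -(k**2 + 3*k - 3)/(3*k**2 + 13*k - 1); s_k = R·t_k = (-2)**k*(-k**2 - 3*k + 3).
Verify: (-2)**k*(3*k**2 + 13*k - 1) matches t_k.
Telescope: S(n) = s_(n+1) − s_(2) = 2*(-2)**n*(n**2 + 5*n + 1) − (-28) = 2*(-2)**n*n**2 + 10*(-2)**n*n + 2*(-2)**n + 28.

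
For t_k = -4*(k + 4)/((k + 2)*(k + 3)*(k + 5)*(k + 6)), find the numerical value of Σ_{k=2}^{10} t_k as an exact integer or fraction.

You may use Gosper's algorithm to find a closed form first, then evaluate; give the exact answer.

Compute t_(k+1)/t_k: get (k + 2)*(k + 5)**2/((k + 4)**2*(k + 7)).
Take A(k)=k + 2, B(k)=k + 7, C(k)=k**2 + 8*k + 16.
Need (k + 2)·f(k+1) − (k + 6)·f(k) = k**2 + 8*k + 16.
Bound: deg f ≤ 4.
Match coefficients ⇒ f(k) = k*(k + 3)*(k + 4)*(k + 7)/20.
R(k) = B(k−1)·f(k)/C(k) = k*(k + 3)*(k + 6)*(k + 7)/(20*(k + 4)); s_k = R·t_k = k*(-k - 7)/(5*(k**2 + 7*k + 10)).
Δs = 4*(-k - 4)/(k**4 + 16*k**3 + 91*k**2 + 216*k + 180), as required.
Evaluate s at k=11 and k=2: -99/520 and -9/70; difference -45/728.

Σ = -45/728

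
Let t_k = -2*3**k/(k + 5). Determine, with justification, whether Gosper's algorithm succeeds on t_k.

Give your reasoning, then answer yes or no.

The ratio is 3*(k + 5)/(k + 6).
A = 3*k + 15, B = k + 6, C = 1.
f must satisfy (3*k + 15)·f(k+1) − (k + 5)·f(k) = 1.
deg f ≤ -1 (via 1,1,0).
Bound -1 < 0, so the key equation has no polynomial solution.

No — key equation has no polynomial f.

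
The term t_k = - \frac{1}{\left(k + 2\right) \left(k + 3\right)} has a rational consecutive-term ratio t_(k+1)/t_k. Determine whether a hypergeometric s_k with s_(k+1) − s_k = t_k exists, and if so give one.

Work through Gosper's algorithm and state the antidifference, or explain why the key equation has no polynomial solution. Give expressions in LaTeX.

s_k = - \frac{k}{2 k + 4}

Step 1: r(k) = (k + 2)/(k + 4).
So A=k + 2 and B=k + 4, with C=1.
Need (k + 2)·f(k+1) − (k + 3)·f(k) = 1.
Bound: deg f ≤ 1.
Coefficient equations give f(k) = k/2.
Get s_k = R·t_k = -k/(2*k + 4) with R(k) = B(k−1)f(k)/C(k) = k*(k + 3)/2.
Δs = -1/(k**2 + 5*k + 6), as required.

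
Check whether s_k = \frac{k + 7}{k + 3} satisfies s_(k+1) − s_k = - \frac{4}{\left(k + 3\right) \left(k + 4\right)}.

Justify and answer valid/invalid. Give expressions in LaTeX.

Valid — Δs_k = t_k.

s_(k+1) = (k + 8)/(k + 4)
s_(k+1) − s_k = -4/(k**2 + 7*k + 12)
(s_(k+1) − s_k) − t_k = 0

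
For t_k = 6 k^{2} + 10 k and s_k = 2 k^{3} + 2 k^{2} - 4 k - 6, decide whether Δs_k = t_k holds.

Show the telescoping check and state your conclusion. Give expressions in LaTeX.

Valid: the claim telescopes to t_k.

s_(k+1) = 2*k**3 + 8*k**2 + 6*k - 6
s_(k+1) − s_k = 2*k*(3*k + 5)
(s_(k+1) − s_k) − t_k = 0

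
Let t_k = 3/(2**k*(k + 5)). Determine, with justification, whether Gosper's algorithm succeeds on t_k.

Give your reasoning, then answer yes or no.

The ratio is (k + 5)/(2*(k + 6)).
Factor: A=k/2 + 5/2; B=k + 6; C=1.
f must satisfy (k/2 + 5/2)·f(k+1) − (k + 5)·f(k) = 1.
Bound: deg f ≤ -1.
deg f ≤ -1 is impossible — no certificate.

No. Not Gosper-summable.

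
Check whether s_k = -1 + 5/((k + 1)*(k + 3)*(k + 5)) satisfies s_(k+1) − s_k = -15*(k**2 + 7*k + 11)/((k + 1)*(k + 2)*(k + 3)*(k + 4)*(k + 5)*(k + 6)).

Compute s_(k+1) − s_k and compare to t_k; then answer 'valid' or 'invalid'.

valid (s_(k+1) − s_k reduces to t_k)

s_(k+1) = -1 + 5/((k + 2)*(k + 4)*(k + 6))
s_(k+1) − s_k = 5/((k + 2)*(k + 4)*(k + 6)) - 5/((k + 1)*(k + 3)*(k + 5))
(s_(k+1) − s_k) − t_k = 0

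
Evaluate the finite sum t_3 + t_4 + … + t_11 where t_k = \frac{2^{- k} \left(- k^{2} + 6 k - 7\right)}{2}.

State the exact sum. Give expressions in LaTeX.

Σ = -103/1024

t_(k+1)/t_k = (k**2 - 4*k + 2)/(2*(k**2 - 6*k + 7)).
Normal form (A,B,C) = (1/2, 1, k**2 - 6*k + 7).
Need (1/2)·f(k+1) − (1)·f(k) = k**2 - 6*k + 7.
Bound: deg f ≤ 2.
Solving with deg f ≤ 2: f(k) = -2*(k - 2)**2.
Certificate R = B(k−1)f/C = -2*(k - 2)**2/(k**2 - 6*k + 7) gives s_k = (k**2 - 4*k + 4)/2**k.
Check: Δs_k = (-k**2 + 6*k - 7)/(2*2**k). ✓
Evaluate s at k=12 and k=3: 25/1024 and 1/8; difference -103/1024.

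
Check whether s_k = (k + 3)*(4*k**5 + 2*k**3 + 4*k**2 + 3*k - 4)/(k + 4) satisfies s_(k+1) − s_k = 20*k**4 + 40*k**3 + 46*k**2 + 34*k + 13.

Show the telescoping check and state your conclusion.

Invalid: residual 2*(-8*k**5 - 60*k**4 - 102*k**3 - 107*k**2 - 73*k - 28)/(k**2 + 9*k + 20) ≠ 0.

s_(k+1) = (k + 4)*(3*k + 4*(k + 1)**5 + 2*(k + 1)**3 + 4*(k + 1)**2 - 1)/(k + 5)
s_(k+1) − s_k = (20*k**6 + 204*k**5 + 686*k**4 + 1044*k**3 + 1025*k**2 + 651*k + 204)/(k**2 + 9*k + 20)
(s_(k+1) − s_k) − t_k = 2*(-8*k**5 - 60*k**4 - 102*k**3 - 107*k**2 - 73*k - 28)/(k**2 + 9*k + 20)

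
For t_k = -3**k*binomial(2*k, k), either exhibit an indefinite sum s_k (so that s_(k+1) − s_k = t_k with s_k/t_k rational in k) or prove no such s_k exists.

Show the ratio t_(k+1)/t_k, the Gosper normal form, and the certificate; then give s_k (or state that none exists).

none — t_k is not Gosper-summable

Step 1: r(k) = 6*(2*k + 1)/(k + 1).
A = 12*k + 6, B = k + 1, C = 1.
f must satisfy (12*k + 6)·f(k+1) − (k)·f(k) = 1.
Bound: deg f ≤ -1.
d = -1 < 0 ⇒ no nonzero polynomial f; not summable.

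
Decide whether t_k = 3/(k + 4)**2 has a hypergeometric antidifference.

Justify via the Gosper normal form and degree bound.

Step 1: r(k) = (k + 4)**2/(k + 5)**2.
A = k**2 + 8*k + 16, B = k**2 + 10*k + 25, C = 1.
Solve (k**2 + 8*k + 16)·f(k+1) − (k**2 + 8*k + 16)·f(k) = 1.
From deg A=2, deg B=2, deg C=0: d=0.
Generic f = c0 gives residual -1; -1 = 0 cannot hold, so t_k is not Gosper-summable.

No — t_k has no hypergeometric antidifference.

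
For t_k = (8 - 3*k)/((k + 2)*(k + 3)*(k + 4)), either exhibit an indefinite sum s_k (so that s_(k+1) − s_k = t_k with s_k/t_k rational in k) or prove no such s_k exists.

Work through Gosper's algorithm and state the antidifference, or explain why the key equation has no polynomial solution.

s_k = k*(k + 23)/(6*(k + 2)*(k + 3))

Step 1: r(k) = (k + 2)*(3*k - 5)/((k + 5)*(3*k - 8)).
Factor: A=k + 2; B=k + 5; C=k - 8/3.
Key eq: (k + 2)·f(k+1) = (k + 4)·f(k) + (k - 8/3).
From deg A=1, deg B=1, deg C=1: d=2.
Solving with deg f ≤ 2: f(k) = -k*(k + 23)/18.
Then R = B(k−1)f/C = -k*(k + 4)*(k + 23)/(6*(3*k - 8)), so s_k = R(k)·t_k = k*(k + 23)/(6*(k + 2)*(k + 3)).
Δs = (8 - 3*k)/(k**3 + 9*k**2 + 26*k + 24), as required.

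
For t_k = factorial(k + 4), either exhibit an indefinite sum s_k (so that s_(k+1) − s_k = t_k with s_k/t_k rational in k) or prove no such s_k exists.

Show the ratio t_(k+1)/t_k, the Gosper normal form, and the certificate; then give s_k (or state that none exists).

t_(k+1)/t_k = k + 5.
Take A(k)=k + 5, B(k)=1, C(k)=1.
Key eq: (k + 5)·f(k+1) = (1)·f(k) + (1).
From deg A=1, deg B=0, deg C=0: d=-1.
d = -1 < 0 ⇒ no nonzero polynomial f; not summable.

none (Gosper's algorithm certifies no s_k)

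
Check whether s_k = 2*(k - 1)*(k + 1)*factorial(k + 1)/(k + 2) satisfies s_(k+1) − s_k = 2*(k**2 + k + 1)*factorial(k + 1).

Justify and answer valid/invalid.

s_(k+1) = 2*k*(k + 2)*factorial(k + 2)/(k + 3)
s_(k+1) − s_k = 2*(k**4 + 5*k**3 + 9*k**2 + 9*k + 3)*factorial(k + 1)/((k + 2)*(k + 3))
(s_(k+1) − s_k) − t_k = -2*(k**3 + 3*k**2 + 2*k + 3)*factorial(k + 1)/((k + 2)*(k + 3))

Invalid: residual -2*(k**3 + 3*k**2 + 2*k + 3)*factorial(k + 1)/((k + 2)*(k + 3)) ≠ 0.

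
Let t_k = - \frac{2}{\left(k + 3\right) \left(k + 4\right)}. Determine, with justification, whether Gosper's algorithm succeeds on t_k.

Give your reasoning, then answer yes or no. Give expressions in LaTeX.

The ratio is (k + 3)/(k + 5).
Normal form (A,B,C) = (k + 3, k + 5, 1).
f must satisfy (k + 3)·f(k+1) − (k + 4)·f(k) = 1.
d = 1 from the (1,1,0) case.
A polynomial solution: f(k) = k/3.
R(k) = B(k−1)·f(k)/C(k) = k*(k + 4)/3; s_k = R·t_k = -2*k/(3*k + 9).
s_(k+1) − s_k = -2/(k**2 + 7*k + 12) = t_k.

Yes. s_k = - \frac{2 k}{3 k + 9}.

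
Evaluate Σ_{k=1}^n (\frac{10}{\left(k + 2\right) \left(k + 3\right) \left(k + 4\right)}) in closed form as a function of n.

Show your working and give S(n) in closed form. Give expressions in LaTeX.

S(n) = \frac{5 n \left(n + 7\right)}{12 \left(n^{2} + 7 n + 12\right)}

r(k) = (k + 2)/(k + 5) after simplifying.
A = k + 2, B = k + 5, C = 1.
f must satisfy (k + 2)·f(k+1) − (k + 4)·f(k) = 1.
deg f ≤ 2 (via 1,1,0).
Match coefficients ⇒ f(k) = k*(k + 5)/12.
Certificate R = B(k−1)f/C = k*(k + 4)*(k + 5)/12 gives s_k = 5*k*(k + 5)/(6*(k + 2)*(k + 3)).
Check: Δs_k = 10/(k**3 + 9*k**2 + 26*k + 24). ✓
Telescope: S(n) = s_(n+1) − s_(1) = 5*(n**2 + 7*n + 6)/(6*(n**2 + 7*n + 12)) − (5/12) = 5*n*(n + 7)/(12*(n**2 + 7*n + 12)).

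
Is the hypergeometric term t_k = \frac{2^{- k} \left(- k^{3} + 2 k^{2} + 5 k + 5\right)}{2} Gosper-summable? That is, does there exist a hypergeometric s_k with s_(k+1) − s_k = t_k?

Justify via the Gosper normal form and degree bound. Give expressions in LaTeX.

Yes. s_k = 2^{- k} \left(k^{3} + k^{2} - 3\right).

Compute t_(k+1)/t_k: get (k**3 + k**2 - 6*k - 11)/(2*(k**3 - 2*k**2 - 5*k - 5)).
A = 1/2, B = 1, C = k**3 - 2*k**2 - 5*k - 5.
Key eq: (1/2)·f(k+1) = (1)·f(k) + (k**3 - 2*k**2 - 5*k - 5).
deg f ≤ 3 (via 0,0,3).
Coefficient equations give f(k) = -2*(k**3 + k**2 - 3).
R(k) = B(k−1)·f(k)/C(k) = -2*(k**3 + k**2 - 3)/(k**3 - 2*k**2 - 5*k - 5); s_k = R·t_k = (k**3 + k**2 - 3)/2**k.
Δs = (-k**3 + 2*k**2 + 5*k + 5)/(2*2**k), as required.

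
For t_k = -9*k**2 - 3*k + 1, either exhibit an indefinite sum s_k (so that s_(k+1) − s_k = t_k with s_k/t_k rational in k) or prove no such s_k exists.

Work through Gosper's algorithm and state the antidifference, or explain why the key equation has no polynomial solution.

The ratio is (9*k**2 + 21*k + 11)/(9*k**2 + 3*k - 1).
Factor: A=1; B=1; C=k**2 + k/3 - 1/9.
Need (1)·f(k+1) − (1)·f(k) = k**2 + k/3 - 1/9.
deg f ≤ 3 (via 0,0,2).
A polynomial solution: f(k) = k*(3*k**2 - 3*k - 1)/9.
Get s_k = R·t_k = k*(-3*k**2 + 3*k + 1) with R(k) = B(k−1)f(k)/C(k) = k*(3*k**2 - 3*k - 1)/(9*k**2 + 3*k - 1).
Verify: -9*k**2 - 3*k + 1 matches t_k.

s_k = k*(-3*k**2 + 3*k + 1)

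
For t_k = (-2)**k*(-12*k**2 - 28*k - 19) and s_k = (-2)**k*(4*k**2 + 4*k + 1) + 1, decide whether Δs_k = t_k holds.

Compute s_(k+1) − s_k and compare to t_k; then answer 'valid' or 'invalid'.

Valid: the claim telescopes to t_k.

s_(k+1) = (-2)**(k + 1)*(4*k + 4*(k + 1)**2 + 5) + 1
s_(k+1) − s_k = (-2)**k*(-12*k**2 - 28*k - 19)
(s_(k+1) − s_k) − t_k = 0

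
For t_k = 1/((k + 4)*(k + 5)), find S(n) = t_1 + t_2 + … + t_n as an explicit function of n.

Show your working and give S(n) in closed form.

Compute t_(k+1)/t_k: get (k + 4)/(k + 6).
So A=k + 4 and B=k + 6, with C=1.
Set up (k + 4)·f(k+1) − (k + 5)·f(k) − (1) = 0.
deg f ≤ 1 (via 1,1,0).
A polynomial solution: f(k) = k/4.
Then R = B(k−1)f/C = k*(k + 5)/4, so s_k = R(k)·t_k = k/(4*(k + 4)).
s_(k+1) − s_k = 1/(k**2 + 9*k + 20) = t_k.
s_(n+1) = (n + 1)/(4*(n + 5)) and s_(1) = 1/20, so S(n) = n/(5*(n + 5)).

S(n) = n/(5*(n + 5))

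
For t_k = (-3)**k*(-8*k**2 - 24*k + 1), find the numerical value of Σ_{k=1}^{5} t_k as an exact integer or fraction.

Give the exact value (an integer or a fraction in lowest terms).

Σ = 62697

Compute t_(k+1)/t_k: get 3*(-8*k**2 - 40*k - 31)/(8*k**2 + 24*k - 1).
A = -3, B = 1, C = k**2 + 3*k - 1/8.
Key eq: (-3)·f(k+1) = (1)·f(k) + (k**2 + 3*k - 1/8).
Degrees (0,0,2) ⇒ d ≤ 2.
Match coefficients ⇒ f(k) = -(2*k**2 + 3*k - 4)/8.
R(k) = B(k−1)·f(k)/C(k) = -(2*k**2 + 3*k - 4)/(8*k**2 + 24*k - 1); s_k = R·t_k = (-3)**k*(2*k**2 + 3*k - 4).
Δs = (-3)**k*(-8*k**2 - 24*k + 1), as required.
Evaluate s at k=6 and k=1: 62694 and -3; difference 62697.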